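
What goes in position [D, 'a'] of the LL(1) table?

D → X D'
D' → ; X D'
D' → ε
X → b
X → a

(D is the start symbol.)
D → X D'

To find M[D, 'a'], we find productions for D where 'a' is in the predict set (PREDICT(N → α) = (FIRST(α) \ {ε}) ∪ (FOLLOW(N) if α ⇒* ε)).

Relevant sets:
  FIRST(X) = { 'a', 'b' }

D → X D': PREDICT = { 'a', 'b' }
  'a' is in predict set, so this production goes in M[D, 'a']

M[D, 'a'] = D → X D'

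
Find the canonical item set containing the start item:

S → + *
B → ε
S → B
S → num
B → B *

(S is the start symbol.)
{ [B → . B *], [B → .], [S → . + *], [S → . B], [S → . num], [S' → . S] }

First, augment the grammar with S' → S
I₀ = CLOSURE({ [S' → . S] }):
  [S' → . S] has the dot before S: add [S → . + *], [S → . B], [S → . num]
  [S → . B] has the dot before B: add [B → .], [B → . B *]
No further items can be added.

I₀ = { [B → . B *], [B → .], [S → . + *], [S → . B], [S → . num], [S' → . S] }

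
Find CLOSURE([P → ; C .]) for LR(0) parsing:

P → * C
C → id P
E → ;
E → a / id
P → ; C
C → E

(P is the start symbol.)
{ [P → ; C .] }

To compute CLOSURE, for each item [A → α.Bβ] where B is a non-terminal, add [B → .γ] for all productions B → γ; repeat for the newly added items until nothing changes.

Start with: [P → ; C .]
The dot is at the end, so nothing is added.

CLOSURE = { [P → ; C .] }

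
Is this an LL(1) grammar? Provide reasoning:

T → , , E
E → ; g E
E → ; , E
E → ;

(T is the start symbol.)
No. Predict set conflict for E: { ';' }

A grammar is LL(1) if for each non-terminal N with multiple productions, the predict sets of those productions are pairwise disjoint, where PREDICT(N → α) = (FIRST(α) \ {ε}) ∪ (FOLLOW(N) if α ⇒* ε).

For E:
  PREDICT(E → ';' g E) = { ';' }
  PREDICT(E → ';' ',' E) = { ';' }
  PREDICT(E → ';') = { ';' }
T has a single production, so nothing to check there.

Conflict found: Predict set conflict for E: { ';' }
The grammar is NOT LL(1).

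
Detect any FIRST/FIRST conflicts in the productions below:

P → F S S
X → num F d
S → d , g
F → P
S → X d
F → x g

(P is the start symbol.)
Yes. F → P / F → x g on { 'x' }

A FIRST/FIRST conflict occurs when two productions N → α and N → β for the same non-terminal have FIRST(α) ∩ FIRST(β) ≠ ∅ (with ε ∈ FIRST of a nullable right-hand side, so two nullable alternatives also conflict).

FIRST sets of the non-terminals at (or reachable through a nullable prefix from) the front of some alternative:
  FIRST(X) = { 'num' }
  FIRST(P) = { 'x' }

Productions for S:
  S → d , g: FIRST = { 'd' }
  S → X d: FIRST = { 'num' }
Productions for F:
  F → P: FIRST = { 'x' }
  F → x g: FIRST = { 'x' }
P, X have only one production, so no FIRST/FIRST conflict is possible there.

Conflict for F: F → P and F → x g
  Overlap: { 'x' }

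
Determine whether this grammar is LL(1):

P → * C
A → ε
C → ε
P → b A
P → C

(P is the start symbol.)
Yes, the grammar is LL(1).

A grammar is LL(1) if for each non-terminal N with multiple productions, the predict sets of those productions are pairwise disjoint, where PREDICT(N → α) = (FIRST(α) \ {ε}) ∪ (FOLLOW(N) if α ⇒* ε).

Relevant sets:
  FIRST(C) = { ε }
  FOLLOW(P) = { $ }

For P:
  PREDICT(P → '*' C) = { '*' }
  PREDICT(P → b A) = { 'b' }
  PREDICT(P → C) = { $ }
A, C have a single production, so nothing to check there.

All predict sets are disjoint. The grammar IS LL(1).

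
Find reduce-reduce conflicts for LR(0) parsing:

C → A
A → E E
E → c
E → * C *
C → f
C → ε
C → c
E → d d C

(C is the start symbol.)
Yes — I5: [C → c .] vs [E → c .]

A reduce-reduce conflict occurs when an LR(0) state has two complete items [A → α .] and [B → β .] — both call for a reduction, and with no lookahead the parser cannot choose between them.

Augment with C' → C and build the canonical LR(0) collection (I0 = CLOSURE({[C' → . C]}), then GOTO on every symbol after a dot until no new states appear). It has 14 states:
  I0: { [A → . E E], [C → . A], [C → . c], [C → . f], [C → .], [C' → . C], [E → . * C *], [E → . c], [E → . d d C] }  — shift, reduce
  I1: { [A → . E E], [C → . A], [C → . c], [C → . f], [C → .], [E → * . C *], [E → . * C *], [E → . c], [E → . d d C] }  — shift, reduce
  I2: { [C → A .] }  — reduce
  I3: { [C' → C .] }  — accept
  I4: { [A → E . E], [E → . * C *], [E → . c], [E → . d d C] }  — shift
  I5: { [C → c .], [E → c .] }  — 2 reduces
  I6: { [E → d . d C] }  — shift
  I7: { [C → f .] }  — reduce
  I8: { [A → . E E], [C → . A], [C → . c], [C → . f], [C → .], [E → . * C *], [E → . c], [E → . d d C], [E → d d . C] }  — shift, reduce
  I9: { [E → d d C .] }  — reduce
  I10: { [A → E E .] }  — reduce
  I11: { [E → c .] }  — reduce
  I12: { [E → * C . *] }  — shift
  I13: { [E → * C * .] }  — reduce

I5 contains complete items [C → c .], [E → c .] — reduce-reduce conflict.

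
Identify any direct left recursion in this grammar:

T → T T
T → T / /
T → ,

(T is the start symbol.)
Yes, T is left-recursive

Direct left recursion occurs when N → N α for some non-terminal N (the right-hand side begins with the left-hand side itself).

T → T T: LEFT RECURSIVE (starts with T)
T → T / /: LEFT RECURSIVE (starts with T)
T → ,: starts with ','

The grammar has direct left recursion on: T.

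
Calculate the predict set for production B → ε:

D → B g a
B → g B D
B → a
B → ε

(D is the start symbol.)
PREDICT(B → ε) = (FIRST(RHS) \ {ε}) ∪ (FOLLOW(B) if ε ∈ FIRST(RHS), i.e. RHS ⇒* ε)
The right-hand side is ε (FIRST(ε) = { ε }), so the predict set is FOLLOW(B) = { 'a', 'g' }
PREDICT(B → ε) = { 'a', 'g' }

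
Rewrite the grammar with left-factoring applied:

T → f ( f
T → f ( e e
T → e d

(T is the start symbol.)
Left-factoring transforms A → αβ₁ | αβ₂ into A → αA' and A' → β₁ | β₂
(α is the longest common prefix among the alternatives). Repeat until
no nonterminal has two alternatives with a common prefix.

Round 1: T has alternatives sharing prefix 'f ('. Introduce T': T → f ( T'
  Add: T' → f
  Add: T' → e e

No remaining common prefixes — done.

Resulting grammar:
T → f ( T'
T' → f
T' → e e
T → e d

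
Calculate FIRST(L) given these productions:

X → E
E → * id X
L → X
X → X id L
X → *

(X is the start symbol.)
To compute FIRST(L), examine every production with L on the left-hand side, reading each right-hand side left to right until a non-nullable symbol is reached.

FIRST sets of the other non-terminals involved (by the same procedure, iterated to a fixed point):
  FIRST(X) = { '*' }

From L → X:
  - X is a non-terminal: add FIRST(X) \ {ε} = { '*' }
    X is not nullable, so stop

Collecting: FIRST(L) = { '*' }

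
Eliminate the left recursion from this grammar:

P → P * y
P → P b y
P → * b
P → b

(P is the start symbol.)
P → * b P'
P → b P'
P' → * y P'
P' → b y P'
P' → ε

P is directly left-recursive. The standard transformation for
  A → A α₁ | ... | A α_m | β₁ | ... | β_n
is
  A  → β₁ A' | ... | β_n A'
  A' → α₁ A' | ... | α_m A' | ε

P → * b becomes P → * b P'
P → b becomes P → b P'
P → P * y becomes P' → * y P'
P → P b y becomes P' → b y P'
Add P' → ε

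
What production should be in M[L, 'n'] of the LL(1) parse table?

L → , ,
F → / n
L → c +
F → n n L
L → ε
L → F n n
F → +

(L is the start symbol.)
L → ε, L → F n n

To find M[L, 'n'], we find productions for L where 'n' is in the predict set (PREDICT(N → α) = (FIRST(α) \ {ε}) ∪ (FOLLOW(N) if α ⇒* ε)).

Relevant sets:
  FIRST(F) = { '+', '/', 'n' }
  FOLLOW(L) = { $, 'n' }

L → , ,: PREDICT = { ',' }
L → c +: PREDICT = { 'c' }
L → ε: PREDICT = { $, 'n' }
  'n' is in predict set, so this production goes in M[L, 'n']
L → F n n: PREDICT = { '+', '/', 'n' }
  'n' is in predict set, so this production goes in M[L, 'n']

M[L, 'n'] = L → ε, L → F n n  (a multiply-defined cell — the grammar is not LL(1))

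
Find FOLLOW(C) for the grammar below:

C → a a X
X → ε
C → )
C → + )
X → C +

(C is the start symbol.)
{ $, '+' }

To compute FOLLOW(C), find every occurrence of C on a right-hand side N → α C β: add FIRST(β) \ {ε}, and if β is empty or nullable also add FOLLOW(N). Iterate to a fixed point.

C is the start symbol, so $ ∈ FOLLOW(C).
In X → C +: C is followed by '+', add FIRST('+') \ {ε} = { '+' }

Taking the union: FOLLOW(C) = { $, '+' }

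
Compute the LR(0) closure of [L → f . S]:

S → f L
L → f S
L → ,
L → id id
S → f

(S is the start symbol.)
{ [L → f . S], [S → . f L], [S → . f] }

Start with: [L → f . S]
  [L → f . S] has the dot before S: add [S → . f L], [S → . f]
No further items can be added.

CLOSURE = { [L → f . S], [S → . f L], [S → . f] }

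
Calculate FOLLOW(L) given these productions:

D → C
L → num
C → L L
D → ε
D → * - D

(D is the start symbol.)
In C → L L: L is followed by L, add FIRST(L) \ {ε} = { 'num' }
In C → L L: L is at the end, add FOLLOW(C)

The FOLLOW sets referred to above (computed the same way, to a fixed point):
  FOLLOW(C) = { $ }

Taking the union: FOLLOW(L) = { $, 'num' }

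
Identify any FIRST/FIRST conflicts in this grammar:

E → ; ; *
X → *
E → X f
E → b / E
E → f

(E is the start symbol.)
A FIRST/FIRST conflict occurs when two productions N → α and N → β for the same non-terminal have FIRST(α) ∩ FIRST(β) ≠ ∅ (with ε ∈ FIRST of a nullable right-hand side, so two nullable alternatives also conflict).

FIRST sets of the non-terminals at (or reachable through a nullable prefix from) the front of some alternative:
  FIRST(X) = { '*' }

Productions for E:
  E → ; ; *: FIRST = { ';' }
  E → X f: FIRST = { '*' }
  E → b / E: FIRST = { 'b' }
  E → f: FIRST = { 'f' }
X has only one production, so no FIRST/FIRST conflict is possible there.

All alternatives of each non-terminal have pairwise disjoint FIRST sets.

Answer: No FIRST/FIRST conflicts.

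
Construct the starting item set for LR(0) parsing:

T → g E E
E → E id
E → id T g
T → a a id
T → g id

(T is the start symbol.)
First, augment the grammar with T' → T
I₀ = CLOSURE({ [T' → . T] }):
  [T' → . T] has the dot before T: add [T → . g E E], [T → . a a id], [T → . g id]
No further items can be added.

I₀ = { [T → . a a id], [T → . g E E], [T → . g id], [T' → . T] }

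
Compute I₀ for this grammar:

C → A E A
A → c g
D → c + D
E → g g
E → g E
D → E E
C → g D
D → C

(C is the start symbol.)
{ [A → . c g], [C → . A E A], [C → . g D], [C' → . C] }

First, augment the grammar with C' → C
I₀ = CLOSURE({ [C' → . C] }):
  [C' → . C] has the dot before C: add [C → . A E A], [C → . g D]
  [C → . A E A] has the dot before A: add [A → . c g]
No further items can be added.

I₀ = { [A → . c g], [C → . A E A], [C → . g D], [C' → . C] }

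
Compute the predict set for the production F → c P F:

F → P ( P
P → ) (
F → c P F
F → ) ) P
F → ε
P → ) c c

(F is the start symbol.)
{ 'c' }

PREDICT(F → c P F) = (FIRST(RHS) \ {ε}) ∪ (FOLLOW(F) if ε ∈ FIRST(RHS), i.e. RHS ⇒* ε)
FIRST(c P F) = { 'c' }
ε ∉ FIRST(c P F), so FOLLOW(F) is not added.
PREDICT(F → c P F) = { 'c' }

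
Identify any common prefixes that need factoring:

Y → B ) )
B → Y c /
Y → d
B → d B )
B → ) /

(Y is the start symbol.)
Left-factoring is needed when two productions for the same non-terminal
share a common prefix on the right-hand side.

Productions for Y:
  Y → B ) )
  Y → d
Productions for B:
  B → Y c /
  B → d B )
  B → ) /

No common prefixes found.

Answer: No, left-factoring is not needed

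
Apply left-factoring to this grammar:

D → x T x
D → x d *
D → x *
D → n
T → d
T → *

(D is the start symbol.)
D → x D'
D' → T x
D' → d *
D' → *
D → n
T → d
T → *

Left-factoring transforms A → αβ₁ | αβ₂ into A → αA' and A' → β₁ | β₂
(α is the longest common prefix among the alternatives). Repeat until
no nonterminal has two alternatives with a common prefix.

Round 1: D has alternatives sharing prefix 'x'. Introduce D': D → x D'
  Add: D' → T x
  Add: D' → d *
  Add: D' → *

No remaining common prefixes — done.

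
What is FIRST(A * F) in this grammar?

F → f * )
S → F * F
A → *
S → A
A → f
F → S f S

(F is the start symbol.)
FIRST sets of the non-terminals involved (from the grammar, by fixed-point iteration):
  FIRST(A) = { '*', 'f' }

To compute FIRST(A * F), process the symbols left to right:
Symbol A is a non-terminal. Add FIRST(A) \ {ε} = { '*', 'f' }
A is not nullable (ε ∉ FIRST(A)), so stop here.
FIRST(A * F) = { '*', 'f' }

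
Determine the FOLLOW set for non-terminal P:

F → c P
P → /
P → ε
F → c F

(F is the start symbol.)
To compute FOLLOW(P), find every occurrence of P on a right-hand side N → α P β: add FIRST(β) \ {ε}, and if β is empty or nullable also add FOLLOW(N). Iterate to a fixed point.

In F → c P: P is at the end, add FOLLOW(F)

The FOLLOW sets referred to above (computed the same way, to a fixed point):
  FOLLOW(F) = { $ }

Taking the union: FOLLOW(P) = { $ }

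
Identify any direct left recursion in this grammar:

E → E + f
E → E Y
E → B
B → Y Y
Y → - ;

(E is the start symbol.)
E → E + f: LEFT RECURSIVE (starts with E)
E → E Y: LEFT RECURSIVE (starts with E)
E → B: starts with B
B → Y Y: starts with Y
Y → - ;: starts with '-'

The grammar has direct left recursion on: E.

Answer: Yes, E is left-recursive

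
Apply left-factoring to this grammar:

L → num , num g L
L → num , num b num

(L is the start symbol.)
L → num , num L'
L' → g L
L' → b num

Left-factoring transforms A → αβ₁ | αβ₂ into A → αA' and A' → β₁ | β₂
(α is the longest common prefix among the alternatives). Repeat until
no nonterminal has two alternatives with a common prefix.

Round 1: L has alternatives sharing prefix 'num , num'. Introduce L': L → num , num L'
  Add: L' → g L
  Add: L' → b num

No remaining common prefixes — done.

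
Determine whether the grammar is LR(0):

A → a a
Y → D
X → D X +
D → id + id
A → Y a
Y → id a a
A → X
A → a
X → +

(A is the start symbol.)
Augment with A' → A and build the canonical LR(0) collection (I0 = CLOSURE({[A' → . A]}), then GOTO on every symbol after a dot until no new states appear). It has 18 states:
  I0: { [A → . X], [A → . Y a], [A → . a a], [A → . a], [A' → . A], [D → . id + id], [X → . +], [X → . D X +], [Y → . D], [Y → . id a a] }  — shift
  I1: { [X → + .] }  — reduce
  I2: { [A' → A .] }  — accept
  I3: { [D → . id + id], [X → . +], [X → . D X +], [X → D . X +], [Y → D .] }  — shift, reduce
  I4: { [A → X .] }  — reduce
  I5: { [A → Y . a] }  — shift
  I6: { [A → a . a], [A → a .] }  — shift, reduce
  I7: { [D → id . + id], [Y → id . a a] }  — shift
  I8: { [D → id + . id] }  — shift
  I9: { [Y → id a . a] }  — shift
  I10: { [Y → id a a .] }  — reduce
  I11: { [D → id + id .] }  — reduce
  I12: { [A → a a .] }  — reduce
  I13: { [A → Y a .] }  — reduce
  I14: { [D → . id + id], [X → . +], [X → . D X +], [X → D . X +] }  — shift
  I15: { [X → D X . +] }  — shift
  I16: { [D → id . + id] }  — shift
  I17: { [X → D X + .] }  — reduce

Conflict in state I3:
  Shift-reduce conflict between [Y → D .] and [D → . id + id]
So the grammar is NOT LR(0).

Answer: No. Shift-reduce conflict between [Y → D .] and [D → . id + id]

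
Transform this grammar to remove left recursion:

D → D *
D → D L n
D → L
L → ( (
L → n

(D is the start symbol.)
D → L D'
D' → * D'
D' → L n D'
D' → ε
L → ( (
L → n

D is directly left-recursive. The standard transformation for
  A → A α₁ | ... | A α_m | β₁ | ... | β_n
is
  A  → β₁ A' | ... | β_n A'
  A' → α₁ A' | ... | α_m A' | ε

D → L becomes D → L D'
D → D * becomes D' → * D'
D → D L n becomes D' → L n D'
Add D' → ε

Productions for other non-terminals are unchanged:
  L → ( (
  L → n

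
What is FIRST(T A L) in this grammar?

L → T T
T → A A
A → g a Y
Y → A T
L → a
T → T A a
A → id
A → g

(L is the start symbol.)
{ 'g', 'id' }

FIRST sets of the non-terminals involved (from the grammar, by fixed-point iteration):
  FIRST(T) = { 'g', 'id' }

To compute FIRST(T A L), process the symbols left to right:
Symbol T is a non-terminal. Add FIRST(T) \ {ε} = { 'g', 'id' }
T is not nullable (ε ∉ FIRST(T)), so stop here.
FIRST(T A L) = { 'g', 'id' }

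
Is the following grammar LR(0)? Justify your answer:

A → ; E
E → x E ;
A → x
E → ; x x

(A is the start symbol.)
Augment with A' → A and build the canonical LR(0) collection (I0 = CLOSURE({[A' → . A]}), then GOTO on every symbol after a dot until no new states appear). It has 11 states:
  I0: { [A → . ; E], [A → . x], [A' → . A] }  — shift
  I1: { [A → ; . E], [E → . ; x x], [E → . x E ;] }  — shift
  I2: { [A' → A .] }  — accept
  I3: { [A → x .] }  — reduce
  I4: { [E → ; . x x] }  — shift
  I5: { [A → ; E .] }  — reduce
  I6: { [E → . ; x x], [E → . x E ;], [E → x . E ;] }  — shift
  I7: { [E → x E . ;] }  — shift
  I8: { [E → x E ; .] }  — reduce
  I9: { [E → ; x . x] }  — shift
  I10: { [E → ; x x .] }  — reduce

Every state is either a pure shift/goto state or contains exactly one complete item and nothing to shift — no conflicts. The grammar is LR(0).

Answer: Yes, the grammar is LR(0)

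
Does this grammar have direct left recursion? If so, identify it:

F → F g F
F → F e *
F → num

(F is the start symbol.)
F → F g F: LEFT RECURSIVE (starts with F)
F → F e *: LEFT RECURSIVE (starts with F)
F → num: starts with num

The grammar has direct left recursion on: F.

Answer: Yes, F is left-recursive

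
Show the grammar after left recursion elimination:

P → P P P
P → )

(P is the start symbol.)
P → ) P'
P' → P P P'
P' → ε

P is directly left-recursive. The standard transformation for
  A → A α₁ | ... | A α_m | β₁ | ... | β_n
is
  A  → β₁ A' | ... | β_n A'
  A' → α₁ A' | ... | α_m A' | ε

P → ) becomes P → ) P'
P → P P P becomes P' → P P P'
Add P' → ε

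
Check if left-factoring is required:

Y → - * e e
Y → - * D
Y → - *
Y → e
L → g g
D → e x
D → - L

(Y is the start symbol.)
Yes, Y has productions with common prefix '- *'

Left-factoring is needed when two productions for the same non-terminal
share a common prefix on the right-hand side.

Productions for Y:
  Y → - * e e
  Y → - * D
  Y → - *
  Y → e
Productions for D:
  D → e x
  D → - L

Found common prefix '- *' in productions for Y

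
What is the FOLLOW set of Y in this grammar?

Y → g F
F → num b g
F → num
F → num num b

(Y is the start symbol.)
Y is the start symbol, so $ ∈ FOLLOW(Y).
Y does not occur on any right-hand side.

Taking the union: FOLLOW(Y) = { $ }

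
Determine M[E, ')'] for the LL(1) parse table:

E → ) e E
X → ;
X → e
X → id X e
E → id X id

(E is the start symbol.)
E → ) e E

To find M[E, ')'], we find productions for E where ')' is in the predict set (PREDICT(N → α) = (FIRST(α) \ {ε}) ∪ (FOLLOW(N) if α ⇒* ε)).

E → ) e E: PREDICT = { ')' }
  ')' is in predict set, so this production goes in M[E, ')']
E → id X id: PREDICT = { 'id' }

M[E, ')'] = E → ) e E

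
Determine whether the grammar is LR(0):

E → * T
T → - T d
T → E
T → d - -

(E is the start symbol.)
Yes, the grammar is LR(0)

Augment with E' → E and build the canonical LR(0) collection (I0 = CLOSURE({[E' → . E]}), then GOTO on every symbol after a dot until no new states appear). It has 11 states:
  I0: { [E → . * T], [E' → . E] }  — shift
  I1: { [E → * . T], [E → . * T], [T → . - T d], [T → . E], [T → . d - -] }  — shift
  I2: { [E' → E .] }  — accept
  I3: { [E → . * T], [T → - . T d], [T → . - T d], [T → . E], [T → . d - -] }  — shift
  I4: { [T → E .] }  — reduce
  I5: { [E → * T .] }  — reduce
  I6: { [T → d . - -] }  — shift
  I7: { [T → d - . -] }  — shift
  I8: { [T → d - - .] }  — reduce
  I9: { [T → - T . d] }  — shift
  I10: { [T → - T d .] }  — reduce

Every state is either a pure shift/goto state or contains exactly one complete item and nothing to shift — no conflicts. The grammar is LR(0).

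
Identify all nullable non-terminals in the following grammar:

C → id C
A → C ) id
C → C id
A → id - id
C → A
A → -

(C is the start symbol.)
There are no ε-productions, so no non-terminal can derive ε.
No non-terminals are nullable.

Answer: None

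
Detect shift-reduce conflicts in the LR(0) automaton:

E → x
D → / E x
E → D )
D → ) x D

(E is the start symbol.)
No shift-reduce conflicts

A shift-reduce conflict occurs when an LR(0) state has both:
  - a complete (reduce) item [A → α .] (dot at the end), and
  - a shift item [B → β . c γ] (dot before a terminal).

Augment with E' → E and build the canonical LR(0) collection (I0 = CLOSURE({[E' → . E]}), then GOTO on every symbol after a dot until no new states appear). It has 11 states:
  I0: { [D → . ) x D], [D → . / E x], [E → . D )], [E → . x], [E' → . E] }  — shift
  I1: { [D → ) . x D] }  — shift
  I2: { [D → . ) x D], [D → . / E x], [D → / . E x], [E → . D )], [E → . x] }  — shift
  I3: { [E → D . )] }  — shift
  I4: { [E' → E .] }  — accept
  I5: { [E → x .] }  — reduce
  I6: { [E → D ) .] }  — reduce
  I7: { [D → / E . x] }  — shift
  I8: { [D → / E x .] }  — reduce
  I9: { [D → ) x . D], [D → . ) x D], [D → . / E x] }  — shift
  I10: { [D → ) x D .] }  — reduce

No state contains both a complete item and a shift item.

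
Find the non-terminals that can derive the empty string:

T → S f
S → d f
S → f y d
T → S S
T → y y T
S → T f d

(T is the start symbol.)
None

There are no ε-productions, so no non-terminal can derive ε.
No non-terminals are nullable.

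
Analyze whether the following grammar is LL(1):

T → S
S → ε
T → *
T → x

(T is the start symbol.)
Yes, the grammar is LL(1).

A grammar is LL(1) if for each non-terminal N with multiple productions, the predict sets of those productions are pairwise disjoint, where PREDICT(N → α) = (FIRST(α) \ {ε}) ∪ (FOLLOW(N) if α ⇒* ε).

Relevant sets:
  FIRST(S) = { ε }
  FOLLOW(T) = { $ }

For T:
  PREDICT(T → S) = { $ }
  PREDICT(T → '*') = { '*' }
  PREDICT(T → x) = { 'x' }
S has a single production, so nothing to check there.

All predict sets are disjoint. The grammar IS LL(1).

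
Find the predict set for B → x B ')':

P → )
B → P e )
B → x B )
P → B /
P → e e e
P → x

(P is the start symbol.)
PREDICT(B → x B ')') = (FIRST(RHS) \ {ε}) ∪ (FOLLOW(B) if ε ∈ FIRST(RHS), i.e. RHS ⇒* ε)
FIRST(x B ')') = { 'x' }
ε ∉ FIRST(x B ')'), so FOLLOW(B) is not added.
PREDICT(B → x B ')') = { 'x' }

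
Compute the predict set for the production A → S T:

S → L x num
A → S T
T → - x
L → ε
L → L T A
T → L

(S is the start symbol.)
{ '-', 'x' }

PREDICT(A → S T) = (FIRST(RHS) \ {ε}) ∪ (FOLLOW(A) if ε ∈ FIRST(RHS), i.e. RHS ⇒* ε)
FIRST(S) = { '-', 'x' }
FIRST(S T) = { '-', 'x' }
ε ∉ FIRST(S T), so FOLLOW(A) is not added.
PREDICT(A → S T) = { '-', 'x' }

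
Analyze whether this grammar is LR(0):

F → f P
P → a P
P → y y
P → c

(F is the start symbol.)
Yes, the grammar is LR(0)

Augment with F' → F and build the canonical LR(0) collection (I0 = CLOSURE({[F' → . F]}), then GOTO on every symbol after a dot until no new states appear). It has 9 states:
  I0: { [F → . f P], [F' → . F] }  — shift
  I1: { [F' → F .] }  — accept
  I2: { [F → f . P], [P → . a P], [P → . c], [P → . y y] }  — shift
  I3: { [F → f P .] }  — reduce
  I4: { [P → . a P], [P → . c], [P → . y y], [P → a . P] }  — shift
  I5: { [P → c .] }  — reduce
  I6: { [P → y . y] }  — shift
  I7: { [P → y y .] }  — reduce
  I8: { [P → a P .] }  — reduce

Every state is either a pure shift/goto state or contains exactly one complete item and nothing to shift — no conflicts. The grammar is LR(0).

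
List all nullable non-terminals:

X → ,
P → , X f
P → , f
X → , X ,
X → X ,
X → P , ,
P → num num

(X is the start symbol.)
There are no ε-productions, so no non-terminal can derive ε.
No non-terminals are nullable.

Answer: None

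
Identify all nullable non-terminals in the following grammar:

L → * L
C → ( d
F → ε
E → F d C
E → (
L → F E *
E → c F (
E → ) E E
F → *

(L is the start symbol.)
{ 'F' }

A non-terminal is nullable if it can derive ε (the empty string): either it has an ε-production, or it has a production whose right-hand side consists entirely of nullable non-terminals.

ε-productions: F → ε
So F is immediately nullable.
No further non-terminal can be added: every production for the remaining non-terminals contains a terminal or a non-nullable non-terminal.
Nullable = { 'F' }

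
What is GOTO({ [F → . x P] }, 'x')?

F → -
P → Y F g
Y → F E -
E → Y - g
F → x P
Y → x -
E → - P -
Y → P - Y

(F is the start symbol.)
GOTO(I, 'x') = CLOSURE({ [A → αX.β] : [A → α.Xβ] ∈ I, X = 'x' })

Items with dot before 'x', with the dot advanced:
  [F → . x P] → [F → x . P]
Closure of the advanced items:
  [F → x . P] has the dot before P: add [P → . Y F g]
  [P → . Y F g] has the dot before Y: add [Y → . F E -], [Y → . x -], [Y → . P - Y]
  [Y → . F E -] has the dot before F: add [F → . -], [F → . x P]

GOTO = { [F → . -], [F → . x P], [F → x . P], [P → . Y F g], [Y → . F E -], [Y → . P - Y], [Y → . x -] }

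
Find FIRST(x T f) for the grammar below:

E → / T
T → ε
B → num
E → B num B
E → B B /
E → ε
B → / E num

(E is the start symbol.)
To compute FIRST(x T f), process the symbols left to right:
Symbol x is a terminal. Add 'x' and stop.
FIRST(x T f) = { 'x' }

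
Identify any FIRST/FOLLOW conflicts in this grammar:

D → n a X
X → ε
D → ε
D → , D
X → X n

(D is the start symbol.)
Nullable non-terminals: D, X.
FIRST sets used below: FIRST(X) = { 'n', ε }

D: nullable alternative(s) D → ε; FOLLOW(D) = { $ }
  D → n a X: FIRST \ {ε} = { 'n' } — disjoint from FOLLOW(D)
  D → ε: FIRST \ {ε} = { } — this is the only nullable alternative, skip
  D → , D: FIRST \ {ε} = { ',' } — disjoint from FOLLOW(D)

X: nullable alternative(s) X → ε; FOLLOW(X) = { $, 'n' }
  X → ε: FIRST \ {ε} = { } — this is the only nullable alternative, skip
  X → X n: FIRST \ {ε} = { 'n' } — overlaps FOLLOW(X) on { 'n' }: CONFLICT

So the grammar has 1 FIRST/FOLLOW conflict (marked CONFLICT above).

Answer: Yes. X → X n with FOLLOW(X) on { 'n' }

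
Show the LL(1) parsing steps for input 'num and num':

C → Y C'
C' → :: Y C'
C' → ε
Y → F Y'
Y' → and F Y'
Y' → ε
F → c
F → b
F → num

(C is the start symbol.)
LL(1) parsing maintains a stack (initially the start symbol over $) and the input. At each step: if the stack top is a terminal, match it against the current input token; if it is a non-terminal N, replace it with the RHS of M[N, lookahead] (the unique production whose predict set contains the lookahead).

Stack is shown with the top on the left.

Stack          Input          Action
------------------------------------
C $            num and num $  output C → Y C'
Y C' $         num and num $  output Y → F Y'
F Y' C' $      num and num $  output F → num
num Y' C' $    num and num $  match 'num'
Y' C' $        and num $      output Y' → and F Y'
and F Y' C' $  and num $      match 'and'
F Y' C' $      num $          output F → num
num Y' C' $    num $          match 'num'
Y' C' $        $              output Y' → ε
C' $           $              output C' → ε
$              $              accept

The string is accepted.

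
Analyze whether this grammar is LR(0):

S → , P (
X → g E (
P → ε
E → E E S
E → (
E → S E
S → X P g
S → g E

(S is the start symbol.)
No. Shift-reduce conflict between [S → g E .] and [E → . (]

A grammar is LR(0) if no state in the canonical LR(0) collection has:
  - both a shift item (dot before a terminal) and a complete item (shift-reduce conflict), or
  - two or more complete items (reduce-reduce conflict; the accept item [S' → S .] counts as a complete item here).

Augment with S' → S and build the canonical LR(0) collection (I0 = CLOSURE({[S' → . S]}), then GOTO on every symbol after a dot until no new states appear). It has 16 states:
  I0: { [S → . , P (], [S → . X P g], [S → . g E], [S' → . S], [X → . g E (] }  — shift
  I1: { [P → .], [S → , . P (] }  — reduce
  I2: { [S' → S .] }  — accept
  I3: { [P → .], [S → X . P g] }  — reduce
  I4: { [E → . (], [E → . E E S], [E → . S E], [S → . , P (], [S → . X P g], [S → . g E], [S → g . E], [X → . g E (], [X → g . E (] }  — shift
  I5: { [E → ( .] }  — reduce
  I6: { [E → . (], [E → . E E S], [E → . S E], [E → E . E S], [S → . , P (], [S → . X P g], [S → . g E], [S → g E .], [X → . g E (], [X → g E . (] }  — shift, reduce
  I7: { [E → . (], [E → . E E S], [E → . S E], [E → S . E], [S → . , P (], [S → . X P g], [S → . g E], [X → . g E (] }  — shift
  I8: { [E → . (], [E → . E E S], [E → . S E], [E → E . E S], [E → S E .], [S → . , P (], [S → . X P g], [S → . g E], [X → . g E (] }  — shift, reduce
  I9: { [E → . (], [E → . E E S], [E → . S E], [E → E . E S], [E → E E . S], [S → . , P (], [S → . X P g], [S → . g E], [X → . g E (] }  — shift
  I10: { [E → . (], [E → . E E S], [E → . S E], [E → E E S .], [E → S . E], [S → . , P (], [S → . X P g], [S → . g E], [X → . g E (] }  — shift, reduce
  I11: { [E → ( .], [X → g E ( .] }  — 2 reduces
  I12: { [S → X P . g] }  — shift
  I13: { [S → X P g .] }  — reduce
  I14: { [S → , P . (] }  — shift
  I15: { [S → , P ( .] }  — reduce

Conflict in state I6:
  Shift-reduce conflict between [S → g E .] and [E → . (]
So the grammar is NOT LR(0).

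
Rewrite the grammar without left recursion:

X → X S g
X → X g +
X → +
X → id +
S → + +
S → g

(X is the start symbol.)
X → + X'
X → id + X'
X' → S g X'
X' → g + X'
X' → ε
S → + +
S → g

X is directly left-recursive. The standard transformation for
  A → A α₁ | ... | A α_m | β₁ | ... | β_n
is
  A  → β₁ A' | ... | β_n A'
  A' → α₁ A' | ... | α_m A' | ε

X → + becomes X → + X'
X → id + becomes X → id + X'
X → X S g becomes X' → S g X'
X → X g + becomes X' → g + X'
Add X' → ε

Productions for other non-terminals are unchanged:
  S → + +
  S → g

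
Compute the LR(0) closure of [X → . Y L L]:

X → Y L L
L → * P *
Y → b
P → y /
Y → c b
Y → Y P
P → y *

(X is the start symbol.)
To compute CLOSURE, for each item [A → α.Bβ] where B is a non-terminal, add [B → .γ] for all productions B → γ; repeat for the newly added items until nothing changes.

Start with: [X → . Y L L]
  [X → . Y L L] has the dot before Y: add [Y → . b], [Y → . c b], [Y → . Y P]
No further items can be added.

CLOSURE = { [X → . Y L L], [Y → . Y P], [Y → . b], [Y → . c b] }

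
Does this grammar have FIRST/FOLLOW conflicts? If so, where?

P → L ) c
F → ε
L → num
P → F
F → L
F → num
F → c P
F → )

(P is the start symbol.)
No FIRST/FOLLOW conflicts.

Nullable non-terminals: F, P.
FIRST sets used below: FIRST(L) = { 'num' }, FIRST(F) = { ')', 'c', 'num', ε }

F: nullable alternative(s) F → ε; FOLLOW(F) = { $ }
  F → ε: FIRST \ {ε} = { } — this is the only nullable alternative, skip
  F → L: FIRST \ {ε} = { 'num' } — disjoint from FOLLOW(F)
  F → num: FIRST \ {ε} = { 'num' } — disjoint from FOLLOW(F)
  F → c P: FIRST \ {ε} = { 'c' } — disjoint from FOLLOW(F)
  F → ): FIRST \ {ε} = { ')' } — disjoint from FOLLOW(F)

P: nullable alternative(s) P → F; FOLLOW(P) = { $ }
  P → L ) c: FIRST \ {ε} = { 'num' } — disjoint from FOLLOW(P)
  P → F: FIRST \ {ε} = { ')', 'c', 'num' } — this is the only nullable alternative, skip

L has no nullable alternative, so no FIRST/FOLLOW check is needed there.

No FIRST/FOLLOW conflicts found.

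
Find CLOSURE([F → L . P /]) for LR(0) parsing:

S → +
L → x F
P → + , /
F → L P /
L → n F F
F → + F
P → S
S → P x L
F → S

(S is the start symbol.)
{ [F → L . P /], [P → . + , /], [P → . S], [S → . +], [S → . P x L] }

To compute CLOSURE, for each item [A → α.Bβ] where B is a non-terminal, add [B → .γ] for all productions B → γ; repeat for the newly added items until nothing changes.

Start with: [F → L . P /]
  [F → L . P /] has the dot before P: add [P → . + , /], [P → . S]
  [P → . S] has the dot before S: add [S → . +], [S → . P x L]
No further items can be added.

CLOSURE = { [F → L . P /], [P → . + , /], [P → . S], [S → . +], [S → . P x L] }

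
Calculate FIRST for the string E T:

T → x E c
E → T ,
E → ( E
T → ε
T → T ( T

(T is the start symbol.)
FIRST sets of the non-terminals involved (from the grammar, by fixed-point iteration):
  FIRST(E) = { '(', ',', 'x' }

To compute FIRST(E T), process the symbols left to right:
Symbol E is a non-terminal. Add FIRST(E) \ {ε} = { '(', ',', 'x' }
E is not nullable (ε ∉ FIRST(E)), so stop here.
FIRST(E T) = { '(', ',', 'x' }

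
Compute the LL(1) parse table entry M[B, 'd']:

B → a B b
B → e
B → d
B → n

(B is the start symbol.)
B → d

To find M[B, 'd'], we find productions for B where 'd' is in the predict set (PREDICT(N → α) = (FIRST(α) \ {ε}) ∪ (FOLLOW(N) if α ⇒* ε)).

B → a B b: PREDICT = { 'a' }
B → e: PREDICT = { 'e' }
B → d: PREDICT = { 'd' }
  'd' is in predict set, so this production goes in M[B, 'd']
B → n: PREDICT = { 'n' }

M[B, 'd'] = B → d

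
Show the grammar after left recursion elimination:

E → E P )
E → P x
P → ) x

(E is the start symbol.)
E → P x E'
E' → P ) E'
E' → ε
P → ) x

E is directly left-recursive. The standard transformation for
  A → A α₁ | ... | A α_m | β₁ | ... | β_n
is
  A  → β₁ A' | ... | β_n A'
  A' → α₁ A' | ... | α_m A' | ε

E → P x becomes E → P x E'
E → E P ) becomes E' → P ) E'
Add E' → ε

Productions for other non-terminals are unchanged:
  P → ) x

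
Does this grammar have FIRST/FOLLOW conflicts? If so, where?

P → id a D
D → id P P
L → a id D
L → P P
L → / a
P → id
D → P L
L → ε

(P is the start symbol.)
Nullable non-terminals: L.
FIRST sets used below: FIRST(P) = { 'id' }

L: nullable alternative(s) L → ε; FOLLOW(L) = { $, '/', 'a', 'id' }
  L → a id D: FIRST \ {ε} = { 'a' } — overlaps FOLLOW(L) on { 'a' }: CONFLICT
  L → P P: FIRST \ {ε} = { 'id' } — overlaps FOLLOW(L) on { 'id' }: CONFLICT
  L → / a: FIRST \ {ε} = { '/' } — overlaps FOLLOW(L) on { '/' }: CONFLICT
  L → ε: FIRST \ {ε} = { } — this is the only nullable alternative, skip

D, P have no nullable alternative, so no FIRST/FOLLOW check is needed there.

So the grammar has 3 FIRST/FOLLOW conflicts (marked CONFLICT above).

Answer: Yes. L → a id D with FOLLOW(L) on { 'a' }; L → P P with FOLLOW(L) on { 'id' }; L → '/' a with FOLLOW(L) on { '/' }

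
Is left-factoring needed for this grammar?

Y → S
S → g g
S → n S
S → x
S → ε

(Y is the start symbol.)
Left-factoring is needed when two productions for the same non-terminal
share a common prefix on the right-hand side.

Productions for S:
  S → g g
  S → n S
  S → x
  S → ε

No common prefixes found.

Answer: No, left-factoring is not needed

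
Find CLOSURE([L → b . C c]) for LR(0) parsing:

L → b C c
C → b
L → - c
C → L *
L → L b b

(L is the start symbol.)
To compute CLOSURE, for each item [A → α.Bβ] where B is a non-terminal, add [B → .γ] for all productions B → γ; repeat for the newly added items until nothing changes.

Start with: [L → b . C c]
  [L → b . C c] has the dot before C: add [C → . b], [C → . L *]
  [C → . L *] has the dot before L: add [L → . b C c], [L → . - c], [L → . L b b]
No further items can be added.

CLOSURE = { [C → . L *], [C → . b], [L → . - c], [L → . L b b], [L → . b C c], [L → b . C c] }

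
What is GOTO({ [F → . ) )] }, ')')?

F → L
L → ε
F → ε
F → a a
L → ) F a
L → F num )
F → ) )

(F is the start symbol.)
GOTO(I, ')') = CLOSURE({ [A → αX.β] : [A → α.Xβ] ∈ I, X = ')' })

Items with dot before ')', with the dot advanced:
  [F → . ) )] → [F → ) . )]
Closure adds nothing (no advanced item has the dot before a non-terminal).

GOTO = { [F → ) . )] }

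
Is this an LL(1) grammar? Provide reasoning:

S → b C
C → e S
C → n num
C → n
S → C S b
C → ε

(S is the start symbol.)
Relevant sets:
  FIRST(C) = { 'e', 'n', ε }
  FIRST(S) = { 'b', 'e', 'n' }
  FOLLOW(C) = { $, 'b', 'e', 'n' }

For S:
  PREDICT(S → b C) = { 'b' }
  PREDICT(S → C S b) = { 'b', 'e', 'n' }
For C:
  PREDICT(C → e S) = { 'e' }
  PREDICT(C → n num) = { 'n' }
  PREDICT(C → n) = { 'n' }
  PREDICT(C → ε) = { $, 'b', 'e', 'n' }

Conflict found: Predict set conflict for S: { 'b' }
The grammar is NOT LL(1).

Answer: No. Predict set conflict for S: { 'b' }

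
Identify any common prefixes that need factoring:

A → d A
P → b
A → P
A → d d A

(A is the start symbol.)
Yes, A has productions with common prefix 'd'

Left-factoring is needed when two productions for the same non-terminal
share a common prefix on the right-hand side.

Productions for A:
  A → d A
  A → P
  A → d d A

Found common prefix 'd' in productions for A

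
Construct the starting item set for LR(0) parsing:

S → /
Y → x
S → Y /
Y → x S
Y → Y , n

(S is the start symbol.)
First, augment the grammar with S' → S
I₀ = CLOSURE({ [S' → . S] }):
  [S' → . S] has the dot before S: add [S → . /], [S → . Y /]
  [S → . Y /] has the dot before Y: add [Y → . x], [Y → . x S], [Y → . Y , n]
No further items can be added.

I₀ = { [S → . /], [S → . Y /], [S' → . S], [Y → . Y , n], [Y → . x S], [Y → . x] }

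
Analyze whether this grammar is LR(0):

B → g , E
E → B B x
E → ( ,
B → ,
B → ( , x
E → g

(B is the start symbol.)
No. Shift-reduce conflict between [E → g .] and [B → g . , E]

A grammar is LR(0) if no state in the canonical LR(0) collection has:
  - both a shift item (dot before a terminal) and a complete item (shift-reduce conflict), or
  - two or more complete items (reduce-reduce conflict; the accept item [B' → B .] counts as a complete item here).

Augment with B' → B and build the canonical LR(0) collection (I0 = CLOSURE({[B' → . B]}), then GOTO on every symbol after a dot until no new states appear). It has 15 states:
  I0: { [B → . ( , x], [B → . ,], [B → . g , E], [B' → . B] }  — shift
  I1: { [B → ( . , x] }  — shift
  I2: { [B → , .] }  — reduce
  I3: { [B' → B .] }  — accept
  I4: { [B → g . , E] }  — shift
  I5: { [B → . ( , x], [B → . ,], [B → . g , E], [B → g , . E], [E → . ( ,], [E → . B B x], [E → . g] }  — shift
  I6: { [B → ( . , x], [E → ( . ,] }  — shift
  I7: { [B → . ( , x], [B → . ,], [B → . g , E], [E → B . B x] }  — shift
  I8: { [B → g , E .] }  — reduce
  I9: { [B → g . , E], [E → g .] }  — shift, reduce
  I10: { [E → B B . x] }  — shift
  I11: { [E → B B x .] }  — reduce
  I12: { [B → ( , . x], [E → ( , .] }  — shift, reduce
  I13: { [B → ( , x .] }  — reduce
  I14: { [B → ( , . x] }  — shift

Conflict in state I9:
  Shift-reduce conflict between [E → g .] and [B → g . , E]
So the grammar is NOT LR(0).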